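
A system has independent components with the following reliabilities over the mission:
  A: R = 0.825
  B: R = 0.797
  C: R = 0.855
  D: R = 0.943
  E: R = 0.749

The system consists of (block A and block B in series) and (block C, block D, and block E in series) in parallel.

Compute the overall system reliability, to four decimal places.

0.8643

Series (A and B): 0.825000 × 0.797000 = 0.657525
Series (C, D, and E): 0.855000 × 0.943000 × 0.749000 = 0.603892
Parallel ([0.657525] and [0.603892]): 1 − (1 − 0.657525)(1 − 0.603892) = 0.8643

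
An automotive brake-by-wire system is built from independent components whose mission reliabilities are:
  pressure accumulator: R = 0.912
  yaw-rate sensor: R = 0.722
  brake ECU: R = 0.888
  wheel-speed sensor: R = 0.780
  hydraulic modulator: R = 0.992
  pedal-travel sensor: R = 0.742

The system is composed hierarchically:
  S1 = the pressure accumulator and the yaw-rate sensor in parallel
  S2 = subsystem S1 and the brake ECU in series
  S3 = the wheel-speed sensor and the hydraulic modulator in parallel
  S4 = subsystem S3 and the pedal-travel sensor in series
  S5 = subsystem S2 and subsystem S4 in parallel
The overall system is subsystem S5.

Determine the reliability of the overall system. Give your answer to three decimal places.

0.965

Parallel (pressure accumulator and yaw-rate sensor): 1 − (1 − 0.91200)(1 − 0.72200) = 0.97554
Series ([0.97554] and brake ECU): 0.97554 × 0.88800 = 0.86628
Parallel (wheel-speed sensor and hydraulic modulator): 1 − (1 − 0.78000)(1 − 0.99200) = 0.99824
Series ([0.99824] and pedal-travel sensor): 0.99824 × 0.74200 = 0.74069
Parallel ([0.86628] and [0.74069]): 1 − (1 − 0.86628)(1 − 0.74069) = 0.965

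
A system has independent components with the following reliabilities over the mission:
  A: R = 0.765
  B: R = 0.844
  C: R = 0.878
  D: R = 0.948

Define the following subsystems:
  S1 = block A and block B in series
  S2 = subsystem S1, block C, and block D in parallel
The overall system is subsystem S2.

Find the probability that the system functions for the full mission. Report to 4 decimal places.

0.9978

Series (A and B): 0.765000 × 0.844000 = 0.645660
Parallel ([0.645660], C, and D): 1 − (1 − 0.645660)(1 − 0.878000)(1 − 0.948000) = 0.9978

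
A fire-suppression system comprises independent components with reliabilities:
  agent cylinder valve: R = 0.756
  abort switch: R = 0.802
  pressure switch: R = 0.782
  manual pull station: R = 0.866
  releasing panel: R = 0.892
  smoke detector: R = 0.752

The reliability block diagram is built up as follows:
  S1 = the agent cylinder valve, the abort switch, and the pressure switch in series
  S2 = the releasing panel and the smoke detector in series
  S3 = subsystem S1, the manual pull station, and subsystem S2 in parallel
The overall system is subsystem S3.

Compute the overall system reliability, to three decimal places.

Series (agent cylinder valve, abort switch, and pressure switch): 0.75600 × 0.80200 × 0.78200 = 0.47414
Series (releasing panel and smoke detector): 0.89200 × 0.75200 = 0.67078
Parallel ([0.47414], manual pull station, and [0.67078]): 1 − (1 − 0.47414)(1 − 0.86600)(1 − 0.67078) = 0.977

0.977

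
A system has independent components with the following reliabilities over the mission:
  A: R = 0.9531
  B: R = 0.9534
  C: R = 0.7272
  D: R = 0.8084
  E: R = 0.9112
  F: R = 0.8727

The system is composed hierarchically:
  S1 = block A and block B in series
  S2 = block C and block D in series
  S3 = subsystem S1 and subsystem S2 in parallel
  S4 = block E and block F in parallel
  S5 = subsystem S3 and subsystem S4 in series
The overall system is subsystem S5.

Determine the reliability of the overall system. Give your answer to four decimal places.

0.9515

Series (A and B): 0.953100 × 0.953400 = 0.908686
Series (C and D): 0.727200 × 0.808400 = 0.587868
Parallel ([0.908686] and [0.587868]): 1 − (1 − 0.908686)(1 − 0.587868) = 0.962367
Parallel (E and F): 1 − (1 − 0.911200)(1 − 0.872700) = 0.988696
Series ([0.962367] and [0.988696]): 0.962367 × 0.988696 = 0.9515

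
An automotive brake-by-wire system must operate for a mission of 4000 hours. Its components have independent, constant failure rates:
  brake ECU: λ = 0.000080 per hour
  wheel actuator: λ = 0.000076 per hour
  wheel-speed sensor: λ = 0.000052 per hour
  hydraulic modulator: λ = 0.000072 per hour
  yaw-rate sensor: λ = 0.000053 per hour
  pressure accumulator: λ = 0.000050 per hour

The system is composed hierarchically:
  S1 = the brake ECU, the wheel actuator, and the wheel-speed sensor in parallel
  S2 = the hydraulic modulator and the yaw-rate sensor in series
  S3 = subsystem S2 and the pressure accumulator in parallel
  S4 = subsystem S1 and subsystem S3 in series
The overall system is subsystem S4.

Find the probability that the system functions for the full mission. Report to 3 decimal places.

R(brake ECU) = exp(−0.000080 × 4000) = 0.72615
R(wheel actuator) = exp(−0.000076 × 4000) = 0.73786
R(wheel-speed sensor) = exp(−0.000052 × 4000) = 0.81221
R(hydraulic modulator) = exp(−0.000072 × 4000) = 0.74976
R(yaw-rate sensor) = exp(−0.000053 × 4000) = 0.80896
R(pressure accumulator) = exp(−0.000050 × 4000) = 0.81873
Parallel (brake ECU, wheel actuator, and wheel-speed sensor): 1 − (1 − 0.72615)(1 − 0.73786)(1 − 0.81221) = 0.98652
Series (hydraulic modulator and yaw-rate sensor): 0.74976 × 0.80896 = 0.60653
Parallel ([0.60653] and pressure accumulator): 1 − (1 − 0.60653)(1 − 0.81873) = 0.92868
Series ([0.98652] and [0.92868]): 0.98652 × 0.92868 = 0.916

0.916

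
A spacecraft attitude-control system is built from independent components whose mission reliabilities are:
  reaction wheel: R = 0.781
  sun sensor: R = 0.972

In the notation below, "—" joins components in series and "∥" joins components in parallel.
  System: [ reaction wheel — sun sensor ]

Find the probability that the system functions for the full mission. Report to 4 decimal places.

Series (reaction wheel and sun sensor): 0.781000 × 0.972000 = 0.7591

0.7591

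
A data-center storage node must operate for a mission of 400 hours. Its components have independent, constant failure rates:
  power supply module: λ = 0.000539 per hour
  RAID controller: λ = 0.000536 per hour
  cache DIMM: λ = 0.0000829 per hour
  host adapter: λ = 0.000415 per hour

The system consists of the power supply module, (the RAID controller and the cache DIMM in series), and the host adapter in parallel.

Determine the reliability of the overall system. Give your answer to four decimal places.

R(power supply module) = exp(−0.000539 × 400) = 0.806058
R(RAID controller) = exp(−0.000536 × 400) = 0.807026
R(cache DIMM) = exp(−0.0000829 × 400) = 0.967384
R(host adapter) = exp(−0.000415 × 400) = 0.847046
Series (RAID controller and cache DIMM): 0.807026 × 0.967384 = 0.780704
Parallel (power supply module, [0.780704], and host adapter): 1 − (1 − 0.806058)(1 − 0.780704)(1 − 0.847046) = 0.9935

0.9935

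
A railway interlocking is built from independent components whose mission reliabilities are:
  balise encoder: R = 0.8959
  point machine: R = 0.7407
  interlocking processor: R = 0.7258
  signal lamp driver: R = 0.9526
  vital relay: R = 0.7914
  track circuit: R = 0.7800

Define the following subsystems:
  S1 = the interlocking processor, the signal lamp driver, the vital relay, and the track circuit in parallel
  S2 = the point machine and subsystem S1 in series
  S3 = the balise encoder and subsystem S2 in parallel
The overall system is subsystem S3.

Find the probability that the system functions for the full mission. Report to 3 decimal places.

0.973

Parallel (interlocking processor, signal lamp driver, vital relay, and track circuit): 1 − (1 − 0.72580)(1 − 0.95260)(1 − 0.79140)(1 − 0.78000) = 0.99940
Series (point machine and [0.99940]): 0.74070 × 0.99940 = 0.74026
Parallel (balise encoder and [0.74026]): 1 − (1 − 0.89590)(1 − 0.74026) = 0.973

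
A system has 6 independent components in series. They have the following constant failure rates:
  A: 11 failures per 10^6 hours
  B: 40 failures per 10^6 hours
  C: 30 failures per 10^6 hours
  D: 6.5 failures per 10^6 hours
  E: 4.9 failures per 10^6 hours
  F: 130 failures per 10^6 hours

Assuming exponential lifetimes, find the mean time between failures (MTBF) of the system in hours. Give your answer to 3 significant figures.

4500

Series of exponential components: λ_sys = Σ λ_i
λ_sys = 0.000011 + 0.000040 + 0.000030 + 0.0000065 + 0.0000049 + 0.00013 = 2.2240e-04 /h
MTBF = 1 / λ_sys = 4500 h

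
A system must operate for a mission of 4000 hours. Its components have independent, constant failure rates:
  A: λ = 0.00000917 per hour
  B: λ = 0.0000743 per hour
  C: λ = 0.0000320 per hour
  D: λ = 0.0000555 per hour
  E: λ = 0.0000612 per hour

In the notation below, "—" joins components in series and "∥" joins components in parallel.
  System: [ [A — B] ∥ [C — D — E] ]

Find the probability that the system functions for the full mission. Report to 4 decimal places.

R(A) = exp(−0.00000917 × 4000) = 0.963985
R(B) = exp(−0.0000743 × 4000) = 0.742895
R(C) = exp(−0.0000320 × 4000) = 0.879853
R(D) = exp(−0.0000555 × 4000) = 0.800915
R(E) = exp(−0.0000612 × 4000) = 0.782861
Series (A and B): 0.963985 × 0.742895 = 0.716140
Series (C, D, and E): 0.879853 × 0.800915 × 0.782861 = 0.551672
Parallel ([0.716140] and [0.551672]): 1 − (1 − 0.716140)(1 − 0.551672) = 0.8727

0.8727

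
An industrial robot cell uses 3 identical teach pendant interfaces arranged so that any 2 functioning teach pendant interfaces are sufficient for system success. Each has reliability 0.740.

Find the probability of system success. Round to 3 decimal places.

R = Σ_{i=2}^{3} C(3,i) p^i (1−p)^{3−i} with p = 0.740
C(3,2)·0.740^2·0.260^1 = 0.42713
C(3,3)·0.740^3·0.260^0 = 0.40522
Sum = 0.832

0.832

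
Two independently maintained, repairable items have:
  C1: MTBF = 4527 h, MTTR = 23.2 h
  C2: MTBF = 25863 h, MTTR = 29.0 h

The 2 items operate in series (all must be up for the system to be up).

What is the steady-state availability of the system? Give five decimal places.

0.99379

A(C1) = MTBF/(MTBF+MTTR) = 4527/(4527+23.2) = 0.994901
A(C2) = MTBF/(MTBF+MTTR) = 25863/(25863+29.0) = 0.998880
Series availability: 0.994901 × 0.998880 = 0.99379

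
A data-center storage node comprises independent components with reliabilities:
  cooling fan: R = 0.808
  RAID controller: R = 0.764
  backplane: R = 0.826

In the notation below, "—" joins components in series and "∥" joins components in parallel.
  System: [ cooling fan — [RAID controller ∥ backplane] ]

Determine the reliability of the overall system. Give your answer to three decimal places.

Parallel (RAID controller and backplane): 1 − (1 − 0.76400)(1 − 0.82600) = 0.95894
Series (cooling fan and [0.95894]): 0.80800 × 0.95894 = 0.775

0.775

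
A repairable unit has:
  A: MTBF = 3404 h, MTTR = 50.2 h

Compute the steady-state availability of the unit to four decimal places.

A(A) = MTBF/(MTBF+MTTR) = 3404/(3404+50.2) = 0.9855

0.9855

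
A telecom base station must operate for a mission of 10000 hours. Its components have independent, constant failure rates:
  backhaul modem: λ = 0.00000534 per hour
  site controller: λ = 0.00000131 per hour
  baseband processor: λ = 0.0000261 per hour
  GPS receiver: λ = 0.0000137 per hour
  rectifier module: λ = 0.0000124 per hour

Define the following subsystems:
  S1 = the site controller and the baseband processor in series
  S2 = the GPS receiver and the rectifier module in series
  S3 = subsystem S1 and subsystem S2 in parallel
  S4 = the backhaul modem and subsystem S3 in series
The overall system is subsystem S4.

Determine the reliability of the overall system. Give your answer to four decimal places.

0.8958

R(backhaul modem) = exp(−0.00000534 × 10000) = 0.948001
R(site controller) = exp(−0.00000131 × 10000) = 0.986985
R(baseband processor) = exp(−0.0000261 × 10000) = 0.770281
R(GPS receiver) = exp(−0.0000137 × 10000) = 0.871970
R(rectifier module) = exp(−0.0000124 × 10000) = 0.883380
Series (site controller and baseband processor): 0.986985 × 0.770281 = 0.760256
Series (GPS receiver and rectifier module): 0.871970 × 0.883380 = 0.770281
Parallel ([0.760256] and [0.770281]): 1 − (1 − 0.760256)(1 − 0.770281) = 0.944926
Series (backhaul modem and [0.944926]): 0.948001 × 0.944926 = 0.8958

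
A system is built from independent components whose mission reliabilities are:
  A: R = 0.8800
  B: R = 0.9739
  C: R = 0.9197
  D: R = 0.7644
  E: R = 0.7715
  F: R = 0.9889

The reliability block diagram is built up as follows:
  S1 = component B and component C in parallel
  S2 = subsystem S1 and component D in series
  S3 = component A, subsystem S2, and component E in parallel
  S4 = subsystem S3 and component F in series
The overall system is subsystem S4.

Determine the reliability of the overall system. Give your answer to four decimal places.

0.9825

Parallel (B and C): 1 − (1 − 0.973900)(1 − 0.919700) = 0.997904
Series ([0.997904] and D): 0.997904 × 0.764400 = 0.762798
Parallel (A, [0.762798], and E): 1 − (1 − 0.880000)(1 − 0.762798)(1 − 0.771500) = 0.993496
Series ([0.993496] and F): 0.993496 × 0.988900 = 0.9825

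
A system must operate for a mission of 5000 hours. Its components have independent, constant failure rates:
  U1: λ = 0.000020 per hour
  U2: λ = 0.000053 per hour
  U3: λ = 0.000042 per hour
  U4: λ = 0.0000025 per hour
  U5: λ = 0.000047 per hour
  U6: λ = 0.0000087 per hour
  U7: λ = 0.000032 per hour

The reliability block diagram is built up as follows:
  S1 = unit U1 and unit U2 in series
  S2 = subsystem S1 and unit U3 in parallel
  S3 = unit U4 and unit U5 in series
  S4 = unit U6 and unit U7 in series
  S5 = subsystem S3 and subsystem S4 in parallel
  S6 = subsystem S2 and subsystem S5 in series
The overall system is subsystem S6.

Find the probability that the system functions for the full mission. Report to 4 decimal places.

R(U1) = exp(−0.000020 × 5000) = 0.904837
R(U2) = exp(−0.000053 × 5000) = 0.767206
R(U3) = exp(−0.000042 × 5000) = 0.810584
R(U4) = exp(−0.0000025 × 5000) = 0.987578
R(U5) = exp(−0.000047 × 5000) = 0.790571
R(U6) = exp(−0.0000087 × 5000) = 0.957433
R(U7) = exp(−0.000032 × 5000) = 0.852144
Series (U1 and U2): 0.904837 × 0.767206 = 0.694196
Parallel ([0.694196] and U3): 1 − (1 − 0.694196)(1 − 0.810584) = 0.942076
Series (U4 and U5): 0.987578 × 0.790571 = 0.780751
Series (U6 and U7): 0.957433 × 0.852144 = 0.815871
Parallel ([0.780751] and [0.815871]): 1 − (1 − 0.780751)(1 − 0.815871) = 0.959630
Series ([0.942076] and [0.959630]): 0.942076 × 0.959630 = 0.9040

0.9040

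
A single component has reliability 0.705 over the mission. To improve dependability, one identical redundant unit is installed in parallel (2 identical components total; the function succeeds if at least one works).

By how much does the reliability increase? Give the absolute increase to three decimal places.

R_before = 0.705
R_after = 1 − (1 − 0.705)^2 = 0.913
ΔR = 0.913 − 0.705 = 0.208

0.208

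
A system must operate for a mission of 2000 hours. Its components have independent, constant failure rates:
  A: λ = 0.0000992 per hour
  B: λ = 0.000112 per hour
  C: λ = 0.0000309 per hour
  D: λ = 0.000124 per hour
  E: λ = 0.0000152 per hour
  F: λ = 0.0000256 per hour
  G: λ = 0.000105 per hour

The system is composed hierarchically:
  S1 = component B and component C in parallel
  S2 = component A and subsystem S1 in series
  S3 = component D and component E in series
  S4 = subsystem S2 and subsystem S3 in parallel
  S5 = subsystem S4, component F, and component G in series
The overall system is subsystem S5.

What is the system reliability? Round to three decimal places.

R(A) = exp(−0.0000992 × 2000) = 0.82004
R(B) = exp(−0.000112 × 2000) = 0.79932
R(C) = exp(−0.0000309 × 2000) = 0.94007
R(D) = exp(−0.000124 × 2000) = 0.78036
R(E) = exp(−0.0000152 × 2000) = 0.97006
R(F) = exp(−0.0000256 × 2000) = 0.95009
R(G) = exp(−0.000105 × 2000) = 0.81058
Parallel (B and C): 1 − (1 − 0.79932)(1 − 0.94007) = 0.98797
Series (A and [0.98797]): 0.82004 × 0.98797 = 0.81017
Series (D and E): 0.78036 × 0.97006 = 0.75700
Parallel ([0.81017] and [0.75700]): 1 − (1 − 0.81017)(1 − 0.75700) = 0.95387
Series ([0.95387], F, and G): 0.95387 × 0.95009 × 0.81058 = 0.735

0.735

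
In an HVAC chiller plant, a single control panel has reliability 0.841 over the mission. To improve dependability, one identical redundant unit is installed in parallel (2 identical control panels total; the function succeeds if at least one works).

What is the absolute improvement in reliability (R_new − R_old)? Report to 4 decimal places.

R_before = 0.841
R_after = 1 − (1 − 0.841)^2 = 0.9747
ΔR = 0.9747 − 0.841 = 0.1337

0.1337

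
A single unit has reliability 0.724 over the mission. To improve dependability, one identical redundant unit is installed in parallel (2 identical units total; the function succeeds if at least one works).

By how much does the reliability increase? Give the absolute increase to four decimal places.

0.1998

R_before = 0.724
R_after = 1 − (1 − 0.724)^2 = 0.9238
ΔR = 0.9238 − 0.724 = 0.1998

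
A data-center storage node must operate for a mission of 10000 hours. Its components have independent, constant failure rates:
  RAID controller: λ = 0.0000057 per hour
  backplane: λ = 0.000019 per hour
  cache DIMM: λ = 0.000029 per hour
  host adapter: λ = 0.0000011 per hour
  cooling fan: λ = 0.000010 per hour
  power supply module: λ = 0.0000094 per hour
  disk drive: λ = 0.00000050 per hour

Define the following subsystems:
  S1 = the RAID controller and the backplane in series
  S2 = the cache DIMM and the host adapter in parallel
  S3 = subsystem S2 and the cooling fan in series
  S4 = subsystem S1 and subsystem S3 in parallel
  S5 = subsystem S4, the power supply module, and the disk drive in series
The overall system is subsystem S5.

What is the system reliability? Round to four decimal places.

R(RAID controller) = exp(−0.0000057 × 10000) = 0.944594
R(backplane) = exp(−0.000019 × 10000) = 0.826959
R(cache DIMM) = exp(−0.000029 × 10000) = 0.748264
R(host adapter) = exp(−0.0000011 × 10000) = 0.989060
R(cooling fan) = exp(−0.000010 × 10000) = 0.904837
R(power supply module) = exp(−0.0000094 × 10000) = 0.910283
R(disk drive) = exp(−0.00000050 × 10000) = 0.995012
Series (RAID controller and backplane): 0.944594 × 0.826959 = 0.781141
Parallel (cache DIMM and host adapter): 1 − (1 − 0.748264)(1 − 0.989060) = 0.997246
Series ([0.997246] and cooling fan): 0.997246 × 0.904837 = 0.902345
Parallel ([0.781141] and [0.902345]): 1 − (1 − 0.781141)(1 − 0.902345) = 0.978627
Series ([0.978627], power supply module, and disk drive): 0.978627 × 0.910283 × 0.995012 = 0.8864

0.8864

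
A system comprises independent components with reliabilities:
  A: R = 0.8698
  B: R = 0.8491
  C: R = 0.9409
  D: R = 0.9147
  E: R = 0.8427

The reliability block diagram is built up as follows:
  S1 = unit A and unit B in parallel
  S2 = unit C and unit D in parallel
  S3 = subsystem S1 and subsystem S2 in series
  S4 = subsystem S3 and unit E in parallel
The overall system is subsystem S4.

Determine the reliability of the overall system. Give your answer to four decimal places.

0.9961

Parallel (A and B): 1 − (1 − 0.869800)(1 − 0.849100) = 0.980353
Parallel (C and D): 1 − (1 − 0.940900)(1 − 0.914700) = 0.994959
Series ([0.980353] and [0.994959]): 0.980353 × 0.994959 = 0.975411
Parallel ([0.975411] and E): 1 − (1 − 0.975411)(1 − 0.842700) = 0.9961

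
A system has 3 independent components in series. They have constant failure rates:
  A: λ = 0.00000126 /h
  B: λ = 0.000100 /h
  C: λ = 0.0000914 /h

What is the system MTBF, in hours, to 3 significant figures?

Series of exponential components: λ_sys = Σ λ_i
λ_sys = 0.00000126 + 0.000100 + 0.0000914 = 1.9266e-04 /h
MTBF = 1 / λ_sys = 5190 h

5190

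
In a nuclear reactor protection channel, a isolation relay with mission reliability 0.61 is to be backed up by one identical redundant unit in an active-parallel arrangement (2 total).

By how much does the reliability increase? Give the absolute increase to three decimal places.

R_before = 0.61
R_after = 1 − (1 − 0.61)^2 = 0.848
ΔR = 0.848 − 0.61 = 0.238

0.238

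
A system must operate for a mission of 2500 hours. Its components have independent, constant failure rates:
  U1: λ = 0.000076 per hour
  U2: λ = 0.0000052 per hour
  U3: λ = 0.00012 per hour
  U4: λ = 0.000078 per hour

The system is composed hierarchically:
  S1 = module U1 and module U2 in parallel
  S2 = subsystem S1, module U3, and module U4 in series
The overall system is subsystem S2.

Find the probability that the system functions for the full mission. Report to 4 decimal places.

R(U1) = exp(−0.000076 × 2500) = 0.826959
R(U2) = exp(−0.0000052 × 2500) = 0.987084
R(U3) = exp(−0.00012 × 2500) = 0.740818
R(U4) = exp(−0.000078 × 2500) = 0.822835
Parallel (U1 and U2): 1 − (1 − 0.826959)(1 − 0.987084) = 0.997765
Series ([0.997765], U3, and U4): 0.997765 × 0.740818 × 0.822835 = 0.6082

0.6082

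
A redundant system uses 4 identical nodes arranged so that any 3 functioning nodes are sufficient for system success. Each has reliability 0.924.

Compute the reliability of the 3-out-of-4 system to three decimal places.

R = Σ_{i=3}^{4} C(4,i) p^i (1−p)^{4−i} with p = 0.924
C(4,3)·0.924^3·0.076^1 = 0.23982
C(4,4)·0.924^4·0.076^0 = 0.72893
Sum = 0.969

0.969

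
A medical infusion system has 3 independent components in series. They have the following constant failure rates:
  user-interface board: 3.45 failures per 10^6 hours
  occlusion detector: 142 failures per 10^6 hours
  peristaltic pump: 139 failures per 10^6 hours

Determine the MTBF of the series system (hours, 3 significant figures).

3520

Series of exponential components: λ_sys = Σ λ_i
λ_sys = 0.00000345 + 0.000142 + 0.000139 = 2.8445e-04 /h
MTBF = 1 / λ_sys = 3520 h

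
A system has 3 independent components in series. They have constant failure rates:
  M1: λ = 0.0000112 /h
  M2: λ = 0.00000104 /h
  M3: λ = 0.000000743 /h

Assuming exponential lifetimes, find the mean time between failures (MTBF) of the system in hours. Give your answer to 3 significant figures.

Series of exponential components: λ_sys = Σ λ_i
λ_sys = 0.0000112 + 0.00000104 + 0.000000743 = 1.2983e-05 /h
MTBF = 1 / λ_sys = 77000 h

77000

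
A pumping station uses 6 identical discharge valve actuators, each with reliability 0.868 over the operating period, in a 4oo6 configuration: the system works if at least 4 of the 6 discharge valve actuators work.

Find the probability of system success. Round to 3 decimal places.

0.966

R = Σ_{i=4}^{6} C(6,i) p^i (1−p)^{6−i} with p = 0.868
C(6,4)·0.868^4·0.132^2 = 0.14836
C(6,5)·0.868^5·0.132^1 = 0.39023
C(6,6)·0.868^6·0.132^0 = 0.42768
Sum = 0.966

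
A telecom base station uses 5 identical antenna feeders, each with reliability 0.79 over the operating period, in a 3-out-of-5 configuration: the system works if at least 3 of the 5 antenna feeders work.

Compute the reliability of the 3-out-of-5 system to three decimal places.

R = Σ_{i=3}^{5} C(5,i) p^i (1−p)^{5−i} with p = 0.79
C(5,3)·0.79^3·0.21^2 = 0.21743
C(5,4)·0.79^4·0.21^1 = 0.40898
C(5,5)·0.79^5·0.21^0 = 0.30771
Sum = 0.934

0.934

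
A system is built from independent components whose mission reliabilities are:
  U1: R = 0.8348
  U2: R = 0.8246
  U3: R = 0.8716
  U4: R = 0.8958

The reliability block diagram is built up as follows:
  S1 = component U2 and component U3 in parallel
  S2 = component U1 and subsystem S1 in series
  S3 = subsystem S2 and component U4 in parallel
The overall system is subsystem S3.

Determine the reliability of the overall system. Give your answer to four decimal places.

0.9808

Parallel (U2 and U3): 1 − (1 − 0.824600)(1 − 0.871600) = 0.977479
Series (U1 and [0.977479]): 0.834800 × 0.977479 = 0.815999
Parallel ([0.815999] and U4): 1 − (1 − 0.815999)(1 − 0.895800) = 0.9808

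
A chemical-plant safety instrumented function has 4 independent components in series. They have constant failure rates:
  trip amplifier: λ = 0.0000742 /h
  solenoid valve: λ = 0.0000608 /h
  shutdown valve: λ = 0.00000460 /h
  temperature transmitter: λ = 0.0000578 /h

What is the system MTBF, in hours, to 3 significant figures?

Series of exponential components: λ_sys = Σ λ_i
λ_sys = 0.0000742 + 0.0000608 + 0.00000460 + 0.0000578 = 1.9740e-04 /h
MTBF = 1 / λ_sys = 5070 h

5070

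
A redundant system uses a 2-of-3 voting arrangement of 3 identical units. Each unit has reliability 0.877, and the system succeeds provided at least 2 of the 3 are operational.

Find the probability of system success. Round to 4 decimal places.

R = Σ_{i=2}^{3} C(3,i) p^i (1−p)^{3−i} with p = 0.877
C(3,2)·0.877^2·0.123^1 = 0.283809
C(3,3)·0.877^3·0.123^0 = 0.674526
Sum = 0.9583

0.9583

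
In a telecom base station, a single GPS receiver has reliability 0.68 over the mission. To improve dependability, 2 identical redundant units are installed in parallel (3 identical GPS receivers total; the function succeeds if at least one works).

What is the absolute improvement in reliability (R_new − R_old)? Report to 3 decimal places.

R_before = 0.68
R_after = 1 − (1 − 0.68)^3 = 0.967
ΔR = 0.967 − 0.68 = 0.287

0.287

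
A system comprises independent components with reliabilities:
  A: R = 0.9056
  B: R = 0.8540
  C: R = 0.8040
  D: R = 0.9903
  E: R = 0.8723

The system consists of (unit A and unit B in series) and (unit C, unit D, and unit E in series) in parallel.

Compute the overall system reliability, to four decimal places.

0.9308

Series (A and B): 0.905600 × 0.854000 = 0.773382
Series (C, D, and E): 0.804000 × 0.990300 × 0.872300 = 0.694526
Parallel ([0.773382] and [0.694526]): 1 − (1 − 0.773382)(1 − 0.694526) = 0.9308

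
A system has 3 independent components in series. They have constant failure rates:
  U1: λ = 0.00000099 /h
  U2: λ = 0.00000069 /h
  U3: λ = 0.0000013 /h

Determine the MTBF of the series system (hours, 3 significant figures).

336000

Series of exponential components: λ_sys = Σ λ_i
λ_sys = 0.00000099 + 0.00000069 + 0.0000013 = 2.9800e-06 /h
MTBF = 1 / λ_sys = 336000 h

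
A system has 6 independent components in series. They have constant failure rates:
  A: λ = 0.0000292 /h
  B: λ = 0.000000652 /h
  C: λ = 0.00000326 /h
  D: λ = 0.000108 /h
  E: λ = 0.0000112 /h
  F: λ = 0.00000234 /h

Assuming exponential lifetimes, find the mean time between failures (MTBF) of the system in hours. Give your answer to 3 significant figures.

6470

Series of exponential components: λ_sys = Σ λ_i
λ_sys = 0.0000292 + 0.000000652 + 0.00000326 + 0.000108 + 0.0000112 + 0.00000234 = 1.5465e-04 /h
MTBF = 1 / λ_sys = 6470 h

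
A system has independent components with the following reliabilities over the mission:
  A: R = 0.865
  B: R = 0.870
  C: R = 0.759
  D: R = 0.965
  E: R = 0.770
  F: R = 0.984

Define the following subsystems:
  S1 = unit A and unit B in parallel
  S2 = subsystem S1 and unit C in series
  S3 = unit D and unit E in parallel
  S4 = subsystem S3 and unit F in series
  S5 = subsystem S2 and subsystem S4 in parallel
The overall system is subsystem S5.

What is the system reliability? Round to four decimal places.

Parallel (A and B): 1 − (1 − 0.865000)(1 − 0.870000) = 0.982450
Series ([0.982450] and C): 0.982450 × 0.759000 = 0.745680
Parallel (D and E): 1 − (1 − 0.965000)(1 − 0.770000) = 0.991950
Series ([0.991950] and F): 0.991950 × 0.984000 = 0.976079
Parallel ([0.745680] and [0.976079]): 1 − (1 − 0.745680)(1 − 0.976079) = 0.9939

0.9939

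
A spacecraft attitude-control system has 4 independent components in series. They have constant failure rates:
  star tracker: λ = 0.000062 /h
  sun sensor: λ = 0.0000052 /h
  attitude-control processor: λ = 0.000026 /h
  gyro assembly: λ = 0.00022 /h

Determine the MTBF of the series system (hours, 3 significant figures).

3190

Series of exponential components: λ_sys = Σ λ_i
λ_sys = 0.000062 + 0.0000052 + 0.000026 + 0.00022 = 3.1320e-04 /h
MTBF = 1 / λ_sys = 3190 h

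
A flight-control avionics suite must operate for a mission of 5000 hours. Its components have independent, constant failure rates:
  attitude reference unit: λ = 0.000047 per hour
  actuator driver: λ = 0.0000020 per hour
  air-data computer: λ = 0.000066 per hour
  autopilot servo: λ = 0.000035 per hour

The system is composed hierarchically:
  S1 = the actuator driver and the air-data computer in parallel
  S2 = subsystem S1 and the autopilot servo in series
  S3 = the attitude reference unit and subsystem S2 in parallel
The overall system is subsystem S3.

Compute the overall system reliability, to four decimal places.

0.9659

R(attitude reference unit) = exp(−0.000047 × 5000) = 0.790571
R(actuator driver) = exp(−0.0000020 × 5000) = 0.990050
R(air-data computer) = exp(−0.000066 × 5000) = 0.718924
R(autopilot servo) = exp(−0.000035 × 5000) = 0.839457
Parallel (actuator driver and air-data computer): 1 − (1 − 0.990050)(1 − 0.718924) = 0.997203
Series ([0.997203] and autopilot servo): 0.997203 × 0.839457 = 0.837109
Parallel (attitude reference unit and [0.837109]): 1 − (1 − 0.790571)(1 − 0.837109) = 0.9659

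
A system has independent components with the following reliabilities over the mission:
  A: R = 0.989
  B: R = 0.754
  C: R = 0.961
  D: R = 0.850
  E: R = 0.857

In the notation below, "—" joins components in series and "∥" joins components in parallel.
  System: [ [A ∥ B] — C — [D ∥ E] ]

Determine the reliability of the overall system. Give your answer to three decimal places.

0.938

Parallel (A and B): 1 − (1 − 0.98900)(1 − 0.75400) = 0.99729
Parallel (D and E): 1 − (1 − 0.85000)(1 − 0.85700) = 0.97855
Series ([0.99729], C, and [0.97855]): 0.99729 × 0.96100 × 0.97855 = 0.938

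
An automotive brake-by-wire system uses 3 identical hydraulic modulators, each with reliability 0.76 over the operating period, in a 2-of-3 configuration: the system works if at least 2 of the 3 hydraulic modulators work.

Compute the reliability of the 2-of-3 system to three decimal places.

R = Σ_{i=2}^{3} C(3,i) p^i (1−p)^{3−i} with p = 0.76
C(3,2)·0.76^2·0.24^1 = 0.41587
C(3,3)·0.76^3·0.24^0 = 0.43898
Sum = 0.855

0.855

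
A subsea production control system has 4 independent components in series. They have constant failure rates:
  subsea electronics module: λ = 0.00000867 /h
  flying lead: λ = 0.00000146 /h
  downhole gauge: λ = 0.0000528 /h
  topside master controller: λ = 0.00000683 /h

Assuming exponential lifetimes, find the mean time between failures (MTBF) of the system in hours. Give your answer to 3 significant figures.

Series of exponential components: λ_sys = Σ λ_i
λ_sys = 0.00000867 + 0.00000146 + 0.0000528 + 0.00000683 = 6.9760e-05 /h
MTBF = 1 / λ_sys = 14300 h

14300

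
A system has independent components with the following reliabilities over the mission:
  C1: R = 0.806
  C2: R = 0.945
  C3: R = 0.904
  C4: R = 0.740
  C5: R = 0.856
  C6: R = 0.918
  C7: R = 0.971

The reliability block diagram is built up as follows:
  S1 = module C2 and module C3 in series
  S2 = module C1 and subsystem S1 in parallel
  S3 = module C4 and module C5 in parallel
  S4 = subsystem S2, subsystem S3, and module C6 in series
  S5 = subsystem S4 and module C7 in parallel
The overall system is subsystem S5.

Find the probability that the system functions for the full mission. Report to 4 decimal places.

0.9959

Series (C2 and C3): 0.945000 × 0.904000 = 0.854280
Parallel (C1 and [0.854280]): 1 − (1 − 0.806000)(1 − 0.854280) = 0.971730
Parallel (C4 and C5): 1 − (1 − 0.740000)(1 − 0.856000) = 0.962560
Series ([0.971730], [0.962560], and C6): 0.971730 × 0.962560 × 0.918000 = 0.858650
Parallel ([0.858650] and C7): 1 − (1 − 0.858650)(1 − 0.971000) = 0.9959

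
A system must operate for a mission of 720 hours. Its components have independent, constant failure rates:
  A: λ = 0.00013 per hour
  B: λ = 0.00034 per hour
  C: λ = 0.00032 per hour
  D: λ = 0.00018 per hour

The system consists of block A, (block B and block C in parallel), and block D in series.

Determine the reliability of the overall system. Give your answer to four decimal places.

0.7642

R(A) = exp(−0.00013 × 720) = 0.910647
R(B) = exp(−0.00034 × 720) = 0.782861
R(C) = exp(−0.00032 × 720) = 0.794216
R(D) = exp(−0.00018 × 720) = 0.878447
Parallel (B and C): 1 − (1 − 0.782861)(1 − 0.794216) = 0.955316
Series (A, [0.955316], and D): 0.910647 × 0.955316 × 0.878447 = 0.7642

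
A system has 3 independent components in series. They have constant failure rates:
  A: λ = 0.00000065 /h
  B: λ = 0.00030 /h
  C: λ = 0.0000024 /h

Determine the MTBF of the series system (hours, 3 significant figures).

Series of exponential components: λ_sys = Σ λ_i
λ_sys = 0.00000065 + 0.00030 + 0.0000024 = 3.0305e-04 /h
MTBF = 1 / λ_sys = 3300 h

3300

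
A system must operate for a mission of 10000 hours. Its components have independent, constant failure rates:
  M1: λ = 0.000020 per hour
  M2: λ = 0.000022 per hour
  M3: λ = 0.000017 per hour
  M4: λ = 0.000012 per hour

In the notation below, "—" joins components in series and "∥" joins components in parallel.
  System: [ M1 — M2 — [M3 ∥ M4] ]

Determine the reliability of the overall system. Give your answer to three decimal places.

0.645

R(M1) = exp(−0.000020 × 10000) = 0.81873
R(M2) = exp(−0.000022 × 10000) = 0.80252
R(M3) = exp(−0.000017 × 10000) = 0.84366
R(M4) = exp(−0.000012 × 10000) = 0.88692
Parallel (M3 and M4): 1 − (1 − 0.84366)(1 − 0.88692) = 0.98232
Series (M1, M2, and [0.98232]): 0.81873 × 0.80252 × 0.98232 = 0.645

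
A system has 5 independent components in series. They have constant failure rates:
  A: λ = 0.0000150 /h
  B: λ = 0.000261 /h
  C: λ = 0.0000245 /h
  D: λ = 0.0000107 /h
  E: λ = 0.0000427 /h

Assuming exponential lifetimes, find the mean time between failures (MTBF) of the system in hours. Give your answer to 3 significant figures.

Series of exponential components: λ_sys = Σ λ_i
λ_sys = 0.0000150 + 0.000261 + 0.0000245 + 0.0000107 + 0.0000427 = 3.5390e-04 /h
MTBF = 1 / λ_sys = 2830 h

2830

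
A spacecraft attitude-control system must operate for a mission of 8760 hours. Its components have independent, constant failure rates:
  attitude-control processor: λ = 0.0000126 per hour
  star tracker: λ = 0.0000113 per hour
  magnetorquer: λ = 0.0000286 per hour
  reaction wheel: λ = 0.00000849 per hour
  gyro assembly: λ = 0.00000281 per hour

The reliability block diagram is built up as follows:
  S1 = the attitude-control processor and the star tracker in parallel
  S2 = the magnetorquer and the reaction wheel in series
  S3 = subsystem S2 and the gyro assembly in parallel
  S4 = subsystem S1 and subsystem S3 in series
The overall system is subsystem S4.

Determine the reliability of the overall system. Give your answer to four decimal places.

0.9835

R(attitude-control processor) = exp(−0.0000126 × 8760) = 0.895497
R(star tracker) = exp(−0.0000113 × 8760) = 0.905754
R(magnetorquer) = exp(−0.0000286 × 8760) = 0.778383
R(reaction wheel) = exp(−0.00000849 × 8760) = 0.928326
R(gyro assembly) = exp(−0.00000281 × 8760) = 0.975685
Parallel (attitude-control processor and star tracker): 1 − (1 − 0.895497)(1 − 0.905754) = 0.990151
Series (magnetorquer and reaction wheel): 0.778383 × 0.928326 = 0.722593
Parallel ([0.722593] and gyro assembly): 1 − (1 − 0.722593)(1 − 0.975685) = 0.993255
Series ([0.990151] and [0.993255]): 0.990151 × 0.993255 = 0.9835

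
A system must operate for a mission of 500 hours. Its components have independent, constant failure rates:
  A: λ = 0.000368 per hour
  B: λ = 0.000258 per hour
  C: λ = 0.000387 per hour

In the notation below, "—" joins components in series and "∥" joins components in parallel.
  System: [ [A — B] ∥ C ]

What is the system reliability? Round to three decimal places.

0.953

R(A) = exp(−0.000368 × 500) = 0.83194
R(B) = exp(−0.000258 × 500) = 0.87897
R(C) = exp(−0.000387 × 500) = 0.82407
Series (A and B): 0.83194 × 0.87897 = 0.73125
Parallel ([0.73125] and C): 1 − (1 − 0.73125)(1 − 0.82407) = 0.953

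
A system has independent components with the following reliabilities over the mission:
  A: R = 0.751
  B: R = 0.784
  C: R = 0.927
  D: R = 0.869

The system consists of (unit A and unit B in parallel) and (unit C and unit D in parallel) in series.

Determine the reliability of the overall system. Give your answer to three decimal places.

Parallel (A and B): 1 − (1 − 0.75100)(1 − 0.78400) = 0.94622
Parallel (C and D): 1 − (1 − 0.92700)(1 − 0.86900) = 0.99044
Series ([0.94622] and [0.99044]): 0.94622 × 0.99044 = 0.937

0.937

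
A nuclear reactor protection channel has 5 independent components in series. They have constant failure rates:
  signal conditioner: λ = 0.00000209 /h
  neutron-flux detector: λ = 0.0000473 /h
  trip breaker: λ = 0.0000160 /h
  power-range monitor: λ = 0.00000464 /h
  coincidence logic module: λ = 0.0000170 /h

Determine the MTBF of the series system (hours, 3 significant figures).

11500

Series of exponential components: λ_sys = Σ λ_i
λ_sys = 0.00000209 + 0.0000473 + 0.0000160 + 0.00000464 + 0.0000170 = 8.7030e-05 /h
MTBF = 1 / λ_sys = 11500 h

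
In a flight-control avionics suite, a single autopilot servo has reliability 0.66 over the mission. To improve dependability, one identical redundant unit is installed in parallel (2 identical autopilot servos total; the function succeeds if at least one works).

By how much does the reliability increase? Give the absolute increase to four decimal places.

0.2244

R_before = 0.66
R_after = 1 − (1 − 0.66)^2 = 0.8844
ΔR = 0.8844 − 0.66 = 0.2244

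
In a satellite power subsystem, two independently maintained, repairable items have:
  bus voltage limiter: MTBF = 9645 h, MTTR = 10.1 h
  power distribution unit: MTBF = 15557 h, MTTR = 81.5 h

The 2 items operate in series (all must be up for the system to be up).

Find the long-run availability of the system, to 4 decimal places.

A(bus voltage limiter) = MTBF/(MTBF+MTTR) = 9645/(9645+10.1) = 0.998954
A(power distribution unit) = MTBF/(MTBF+MTTR) = 15557/(15557+81.5) = 0.994789
Series availability: 0.998954 × 0.994789 = 0.9937

0.9937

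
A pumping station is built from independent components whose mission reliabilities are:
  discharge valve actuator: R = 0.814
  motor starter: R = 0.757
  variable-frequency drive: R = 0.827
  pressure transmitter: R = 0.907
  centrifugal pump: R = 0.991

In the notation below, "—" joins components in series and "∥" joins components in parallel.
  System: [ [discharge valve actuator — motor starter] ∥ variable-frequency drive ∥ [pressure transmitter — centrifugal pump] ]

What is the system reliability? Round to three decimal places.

Series (discharge valve actuator and motor starter): 0.81400 × 0.75700 = 0.61620
Series (pressure transmitter and centrifugal pump): 0.90700 × 0.99100 = 0.89884
Parallel ([0.61620], variable-frequency drive, and [0.89884]): 1 − (1 − 0.61620)(1 − 0.82700)(1 − 0.89884) = 0.993

0.993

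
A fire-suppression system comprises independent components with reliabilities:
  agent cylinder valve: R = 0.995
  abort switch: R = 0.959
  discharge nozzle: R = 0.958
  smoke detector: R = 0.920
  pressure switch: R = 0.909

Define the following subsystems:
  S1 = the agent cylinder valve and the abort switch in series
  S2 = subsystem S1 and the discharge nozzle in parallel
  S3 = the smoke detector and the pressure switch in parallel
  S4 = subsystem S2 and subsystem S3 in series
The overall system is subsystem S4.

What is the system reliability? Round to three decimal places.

0.991

Series (agent cylinder valve and abort switch): 0.99500 × 0.95900 = 0.95421
Parallel ([0.95421] and discharge nozzle): 1 − (1 − 0.95421)(1 − 0.95800) = 0.99808
Parallel (smoke detector and pressure switch): 1 − (1 − 0.92000)(1 − 0.90900) = 0.99272
Series ([0.99808] and [0.99272]): 0.99808 × 0.99272 = 0.991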